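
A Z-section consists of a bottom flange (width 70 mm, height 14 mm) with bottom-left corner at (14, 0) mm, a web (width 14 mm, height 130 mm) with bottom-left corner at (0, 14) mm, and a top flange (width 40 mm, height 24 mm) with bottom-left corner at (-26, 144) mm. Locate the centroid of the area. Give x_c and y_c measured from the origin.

Part | A | x̄ᵢ | ȳᵢ | A·x̄ᵢ | A·ȳᵢ
bottom flange | 980.00 | 49.00 | 7.00 | 48020.00 | 6860.00
web | 1820.00 | 7.00 | 79.00 | 12740.00 | 143780.00
top flange | 960.00 | -6.00 | 156.00 | -5760.00 | 149760.00
Σ | 3760.00 |  |  | 55000.00 | 300400.00
x_c = 55000.00 / 3760.00 = 14.63 mm
y_c = 300400.00 / 3760.00 = 79.89 mm

x_c = 14.63 mm, y_c = 79.89 mm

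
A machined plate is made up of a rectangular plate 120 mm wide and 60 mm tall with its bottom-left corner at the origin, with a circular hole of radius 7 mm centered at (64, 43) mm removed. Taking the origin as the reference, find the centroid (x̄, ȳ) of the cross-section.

x̄ = 59.91 mm, ȳ = 29.72 mm

plate: A = 120 × 60 = 7200.00, centroid at (60.00, 30.00).
hole: A = −π·7² = -153.94, centroid at (64.00, 43.00).
ΣA = 7046.06 mm²
ΣAx̄ = (7200.00)(60.00) + (-153.94)(64.00) = 422147.97 mm³
ΣAȳ = (7200.00)(30.00) + (-153.94)(43.00) = 209380.66 mm³
x̄ = 422147.97 / 7046.06 = 59.91 mm
ȳ = 209380.66 / 7046.06 = 29.72 mm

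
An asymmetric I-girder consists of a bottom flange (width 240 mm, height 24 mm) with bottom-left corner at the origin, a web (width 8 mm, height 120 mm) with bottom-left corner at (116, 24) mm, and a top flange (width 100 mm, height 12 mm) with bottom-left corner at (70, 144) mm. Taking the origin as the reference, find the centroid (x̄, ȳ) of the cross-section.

x̄ = 120.00 mm, ȳ = 41.64 mm

Part | A | x̄ᵢ | ȳᵢ | A·x̄ᵢ | A·ȳᵢ
bottom flange | 5760.00 | 120.00 | 12.00 | 691200.00 | 69120.00
web | 960.00 | 120.00 | 84.00 | 115200.00 | 80640.00
top flange | 1200.00 | 120.00 | 150.00 | 144000.00 | 180000.00
Σ | 7920.00 |  |  | 950400.00 | 329760.00
x̄ = 950400.00 / 7920.00 = 120.00 mm
ȳ = 329760.00 / 7920.00 = 41.64 mm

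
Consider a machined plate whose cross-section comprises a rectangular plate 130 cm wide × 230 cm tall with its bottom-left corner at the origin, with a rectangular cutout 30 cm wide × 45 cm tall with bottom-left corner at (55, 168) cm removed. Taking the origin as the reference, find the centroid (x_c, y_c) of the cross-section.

x_c = 64.76 cm, y_c = 111.43 cm

plate: A = 130 × 230 = 29900.00, centroid at (65.00, 115.00).
hole: A = −(30 × 45) = -1350.00, centroid at (70.00, 190.50).
ΣA = 28550.00 cm², ΣAx_c = 1849000.00 cm³, ΣAy_c = 3181325.00 cm³.
x_c = 1849000.00/28550.00 = 64.76 cm; y_c = 3181325.00/28550.00 = 111.43 cm.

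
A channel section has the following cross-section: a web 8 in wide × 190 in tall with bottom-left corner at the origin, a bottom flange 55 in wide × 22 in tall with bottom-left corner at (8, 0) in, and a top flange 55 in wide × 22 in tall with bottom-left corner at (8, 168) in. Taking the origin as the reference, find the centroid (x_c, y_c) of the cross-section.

x_c = 23.35 in, y_c = 95.00 in

Part | A | x̄ᵢ | ȳᵢ | A·x̄ᵢ | A·ȳᵢ
web | 1520.00 | 4.00 | 95.00 | 6080.00 | 144400.00
bottom flange | 1210.00 | 35.50 | 11.00 | 42955.00 | 13310.00
top flange | 1210.00 | 35.50 | 179.00 | 42955.00 | 216590.00
Σ | 3940.00 |  |  | 91990.00 | 374300.00
x_c = 91990.00 / 3940.00 = 23.35 in
y_c = 374300.00 / 3940.00 = 95.00 in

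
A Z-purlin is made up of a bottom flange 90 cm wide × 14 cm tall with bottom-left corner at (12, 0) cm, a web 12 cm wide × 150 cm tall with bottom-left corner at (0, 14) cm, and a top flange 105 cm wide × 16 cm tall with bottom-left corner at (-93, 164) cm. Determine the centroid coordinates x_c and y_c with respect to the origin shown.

x_c = 3.08 cm, y_c = 96.62 cm

Part | A | x̄ᵢ | ȳᵢ | A·x̄ᵢ | A·ȳᵢ
bottom flange | 1260.00 | 57.00 | 7.00 | 71820.00 | 8820.00
web | 1800.00 | 6.00 | 89.00 | 10800.00 | 160200.00
top flange | 1680.00 | -40.50 | 172.00 | -68040.00 | 288960.00
Σ | 4740.00 |  |  | 14580.00 | 457980.00
x_c = 14580.00 / 4740.00 = 3.08 cm
y_c = 457980.00 / 4740.00 = 96.62 cm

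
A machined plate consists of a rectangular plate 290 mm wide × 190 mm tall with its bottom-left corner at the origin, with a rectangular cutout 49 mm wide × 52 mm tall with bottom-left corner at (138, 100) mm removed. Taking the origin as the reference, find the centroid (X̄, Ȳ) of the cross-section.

Part | A | x̄ᵢ | ȳᵢ | A·x̄ᵢ | A·ȳᵢ
plate | 55100.00 | 145.00 | 95.00 | 7989500.00 | 5234500.00
hole | -2548.00 | 162.50 | 126.00 | -414050.00 | -321048.00
Σ | 52552.00 |  |  | 7575450.00 | 4913452.00
X̄ = 7575450.00 / 52552.00 = 144.15 mm
Ȳ = 4913452.00 / 52552.00 = 93.50 mm

X̄ = 144.15 mm, Ȳ = 93.50 mm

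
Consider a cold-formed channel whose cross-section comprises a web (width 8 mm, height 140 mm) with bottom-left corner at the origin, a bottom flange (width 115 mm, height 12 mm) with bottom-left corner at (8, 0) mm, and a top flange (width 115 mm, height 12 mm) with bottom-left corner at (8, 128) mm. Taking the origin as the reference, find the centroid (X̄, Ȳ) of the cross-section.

Part | A | x̄ᵢ | ȳᵢ | A·x̄ᵢ | A·ȳᵢ
web | 1120.00 | 4.00 | 70.00 | 4480.00 | 78400.00
bottom flange | 1380.00 | 65.50 | 6.00 | 90390.00 | 8280.00
top flange | 1380.00 | 65.50 | 134.00 | 90390.00 | 184920.00
Σ | 3880.00 |  |  | 185260.00 | 271600.00
X̄ = 185260.00 / 3880.00 = 47.75 mm
Ȳ = 271600.00 / 3880.00 = 70.00 mm

X̄ = 47.75 mm, Ȳ = 70.00 mm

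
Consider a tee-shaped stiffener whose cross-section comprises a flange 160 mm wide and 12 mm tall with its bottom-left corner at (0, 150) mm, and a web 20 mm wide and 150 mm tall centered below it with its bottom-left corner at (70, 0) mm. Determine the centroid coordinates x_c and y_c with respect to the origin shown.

x_c = 80.00 mm, y_c = 106.61 mm

web: A = 20 × 150 = 3000.00, centroid at (80.00, 75.00).
flange: A = 160 × 12 = 1920.00, centroid at (80.00, 156.00).
ΣA = 4920.00 mm²
ΣAx_c = (3000.00)(80.00) + (1920.00)(80.00) = 393600.00 mm³
ΣAy_c = (3000.00)(75.00) + (1920.00)(156.00) = 524520.00 mm³
x_c = 393600.00 / 4920.00 = 80.00 mm
y_c = 524520.00 / 4920.00 = 106.61 mm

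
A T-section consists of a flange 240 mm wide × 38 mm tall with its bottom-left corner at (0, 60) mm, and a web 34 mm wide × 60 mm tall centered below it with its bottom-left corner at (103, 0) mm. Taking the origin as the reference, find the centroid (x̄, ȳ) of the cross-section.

Part | A | x̄ᵢ | ȳᵢ | A·x̄ᵢ | A·ȳᵢ
web | 2040.00 | 120.00 | 30.00 | 244800.00 | 61200.00
flange | 9120.00 | 120.00 | 79.00 | 1094400.00 | 720480.00
Σ | 11160.00 |  |  | 1339200.00 | 781680.00
x̄ = 1339200.00 / 11160.00 = 120.00 mm
ȳ = 781680.00 / 11160.00 = 70.04 mm

x̄ = 120.00 mm, ȳ = 70.04 mm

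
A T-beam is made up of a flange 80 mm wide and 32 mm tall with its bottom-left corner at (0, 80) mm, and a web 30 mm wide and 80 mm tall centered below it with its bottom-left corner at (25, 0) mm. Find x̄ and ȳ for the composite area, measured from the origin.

Part | A | x̄ᵢ | ȳᵢ | A·x̄ᵢ | A·ȳᵢ
web | 2400.00 | 40.00 | 40.00 | 96000.00 | 96000.00
flange | 2560.00 | 40.00 | 96.00 | 102400.00 | 245760.00
Σ | 4960.00 |  |  | 198400.00 | 341760.00
x̄ = 198400.00 / 4960.00 = 40.00 mm
ȳ = 341760.00 / 4960.00 = 68.90 mm

x̄ = 40.00 mm, ȳ = 68.90 mm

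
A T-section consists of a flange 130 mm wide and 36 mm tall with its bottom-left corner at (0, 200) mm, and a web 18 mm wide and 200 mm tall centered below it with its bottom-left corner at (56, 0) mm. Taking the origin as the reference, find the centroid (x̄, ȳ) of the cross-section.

x̄ = 65.00 mm, ȳ = 166.70 mm

Part | A | x̄ᵢ | ȳᵢ | A·x̄ᵢ | A·ȳᵢ
web | 3600.00 | 65.00 | 100.00 | 234000.00 | 360000.00
flange | 4680.00 | 65.00 | 218.00 | 304200.00 | 1020240.00
Σ | 8280.00 |  |  | 538200.00 | 1380240.00
x̄ = 538200.00 / 8280.00 = 65.00 mm
ȳ = 1380240.00 / 8280.00 = 166.70 mm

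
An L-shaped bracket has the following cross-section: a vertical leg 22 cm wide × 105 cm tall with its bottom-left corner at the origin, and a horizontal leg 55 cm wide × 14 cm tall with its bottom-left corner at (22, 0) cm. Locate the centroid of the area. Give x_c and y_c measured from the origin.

Part | A | x̄ᵢ | ȳᵢ | A·x̄ᵢ | A·ȳᵢ
vertical leg | 2310.00 | 11.00 | 52.50 | 25410.00 | 121275.00
horizontal leg | 770.00 | 49.50 | 7.00 | 38115.00 | 5390.00
Σ | 3080.00 |  |  | 63525.00 | 126665.00
x_c = 63525.00 / 3080.00 = 20.62 cm
y_c = 126665.00 / 3080.00 = 41.12 cm

x_c = 20.62 cm, y_c = 41.12 cm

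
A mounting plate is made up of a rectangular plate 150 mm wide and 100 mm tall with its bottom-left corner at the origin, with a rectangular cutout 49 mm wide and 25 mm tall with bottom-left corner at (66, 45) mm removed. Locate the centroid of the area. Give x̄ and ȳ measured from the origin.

x̄ = 73.62 mm, ȳ = 49.33 mm

plate: A = 150 × 100 = 15000.00, centroid at (75.00, 50.00).
hole: A = −(49 × 25) = -1225.00, centroid at (90.50, 57.50).
ΣA = 13775.00 mm²
ΣAx̄ = (15000.00)(75.00) + (-1225.00)(90.50) = 1014137.50 mm³
ΣAȳ = (15000.00)(50.00) + (-1225.00)(57.50) = 679562.50 mm³
x̄ = 1014137.50 / 13775.00 = 73.62 mm
ȳ = 679562.50 / 13775.00 = 49.33 mm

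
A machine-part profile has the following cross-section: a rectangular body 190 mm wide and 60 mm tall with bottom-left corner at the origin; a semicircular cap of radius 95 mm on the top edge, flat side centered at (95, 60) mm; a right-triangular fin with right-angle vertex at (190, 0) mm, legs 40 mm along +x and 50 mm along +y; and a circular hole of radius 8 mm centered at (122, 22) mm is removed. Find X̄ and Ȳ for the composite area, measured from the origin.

X̄ = 98.90 mm, Ȳ = 67.35 mm

Part | A | x̄ᵢ | ȳᵢ | A·x̄ᵢ | A·ȳᵢ
rectangular body | 11400.00 | 95.00 | 30.00 | 1083000.00 | 342000.00
semicircular top | 14176.44 | 95.00 | 100.32 | 1346761.50 | 1422169.54
triangular fin | 1000.00 | 203.33 | 16.67 | 203333.33 | 16666.67
hole | -201.06 | 122.00 | 22.00 | -24529.56 | -4423.36
Σ | 26375.37 |  |  | 2608565.28 | 1776412.85
X̄ = 2608565.28 / 26375.37 = 98.90 mm
Ȳ = 1776412.85 / 26375.37 = 67.35 mm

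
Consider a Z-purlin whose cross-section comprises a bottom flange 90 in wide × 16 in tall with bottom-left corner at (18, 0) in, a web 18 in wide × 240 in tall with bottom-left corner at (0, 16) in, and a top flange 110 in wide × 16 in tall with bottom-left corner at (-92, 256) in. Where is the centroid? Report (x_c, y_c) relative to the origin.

bottom flange: A = 90 × 16 = 1440.00, centroid at (63.00, 8.00).
web: A = 18 × 240 = 4320.00, centroid at (9.00, 136.00).
top flange: A = 110 × 16 = 1760.00, centroid at (-37.00, 264.00).
ΣA = 7520.00 in²
ΣAx_c = (1440.00)(63.00) + (4320.00)(9.00) + (1760.00)(-37.00) = 64480.00 in³
ΣAy_c = (1440.00)(8.00) + (4320.00)(136.00) + (1760.00)(264.00) = 1063680.00 in³
x_c = 64480.00 / 7520.00 = 8.57 in
y_c = 1063680.00 / 7520.00 = 141.45 in

x_c = 8.57 in, y_c = 141.45 in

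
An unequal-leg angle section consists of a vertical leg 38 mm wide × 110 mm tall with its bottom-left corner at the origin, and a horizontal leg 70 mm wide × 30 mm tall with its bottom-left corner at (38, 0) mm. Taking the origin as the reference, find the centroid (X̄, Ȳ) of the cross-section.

X̄ = 37.06 mm, Ȳ = 41.62 mm

Part | A | x̄ᵢ | ȳᵢ | A·x̄ᵢ | A·ȳᵢ
vertical leg | 4180.00 | 19.00 | 55.00 | 79420.00 | 229900.00
horizontal leg | 2100.00 | 73.00 | 15.00 | 153300.00 | 31500.00
Σ | 6280.00 |  |  | 232720.00 | 261400.00
X̄ = 232720.00 / 6280.00 = 37.06 mm
Ȳ = 261400.00 / 6280.00 = 41.62 mm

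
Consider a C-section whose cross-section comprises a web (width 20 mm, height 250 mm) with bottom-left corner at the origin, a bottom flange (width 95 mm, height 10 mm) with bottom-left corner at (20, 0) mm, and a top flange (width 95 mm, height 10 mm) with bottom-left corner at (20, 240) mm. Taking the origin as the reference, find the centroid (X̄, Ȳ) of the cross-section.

web: A = 20 × 250 = 5000.00, centroid at (10.00, 125.00).
bottom flange: A = 95 × 10 = 950.00, centroid at (67.50, 5.00).
top flange: A = 95 × 10 = 950.00, centroid at (67.50, 245.00).
ΣA = 6900.00 mm², ΣAX̄ = 178250.00 mm³, ΣAȲ = 862500.00 mm³.
X̄ = 178250.00/6900.00 = 25.83 mm; Ȳ = 862500.00/6900.00 = 125.00 mm.

X̄ = 25.83 mm, Ȳ = 125.00 mm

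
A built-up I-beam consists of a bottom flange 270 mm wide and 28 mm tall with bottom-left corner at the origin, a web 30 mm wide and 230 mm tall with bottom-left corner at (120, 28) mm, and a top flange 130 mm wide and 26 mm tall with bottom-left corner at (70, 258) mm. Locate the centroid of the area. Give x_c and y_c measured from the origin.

x_c = 135.00 mm, y_c = 112.59 mm

bottom flange: A = 270 × 28 = 7560.00, centroid at (135.00, 14.00).
web: A = 30 × 230 = 6900.00, centroid at (135.00, 143.00).
top flange: A = 130 × 26 = 3380.00, centroid at (135.00, 271.00).
ΣA = 17840.00 mm², ΣAx_c = 2408400.00 mm³, ΣAy_c = 2008520.00 mm³.
x_c = 2408400.00/17840.00 = 135.00 mm; y_c = 2008520.00/17840.00 = 112.59 mm.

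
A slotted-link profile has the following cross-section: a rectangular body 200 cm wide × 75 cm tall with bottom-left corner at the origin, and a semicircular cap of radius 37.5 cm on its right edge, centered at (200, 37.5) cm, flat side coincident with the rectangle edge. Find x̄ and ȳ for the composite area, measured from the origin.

rectangular body: A = 200 × 75 = 15000.00, centroid at (100.00, 37.50).
semicircular end: A = ½π·37.5² = 2208.93, centroid at (215.92, 37.50).
ΣA = 17208.93 cm²
ΣAx̄ = (15000.00)(100.00) + (2208.93)(215.92) = 1976942.72 cm³
ΣAȳ = (15000.00)(37.50) + (2208.93)(37.50) = 645334.96 cm³
x̄ = 1976942.72 / 17208.93 = 114.88 cm
ȳ = 645334.96 / 17208.93 = 37.50 cm

x̄ = 114.88 cm, ȳ = 37.50 cm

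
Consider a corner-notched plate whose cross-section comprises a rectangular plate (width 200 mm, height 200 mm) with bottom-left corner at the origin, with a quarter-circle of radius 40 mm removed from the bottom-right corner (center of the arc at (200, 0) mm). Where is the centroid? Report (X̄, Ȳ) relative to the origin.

Part | A | x̄ᵢ | ȳᵢ | A·x̄ᵢ | A·ȳᵢ
plate | 40000.00 | 100.00 | 100.00 | 4000000.00 | 4000000.00
removed quarter-circle | -1256.64 | 183.02 | 16.98 | -229994.08 | -21333.33
Σ | 38743.36 |  |  | 3770005.92 | 3978666.67
X̄ = 3770005.92 / 38743.36 = 97.31 mm
Ȳ = 3978666.67 / 38743.36 = 102.69 mm

X̄ = 97.31 mm, Ȳ = 102.69 mm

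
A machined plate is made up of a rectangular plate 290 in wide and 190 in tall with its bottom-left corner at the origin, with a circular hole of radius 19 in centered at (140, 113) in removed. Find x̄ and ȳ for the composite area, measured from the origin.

x̄ = 145.11 in, ȳ = 94.62 in

Part | A | x̄ᵢ | ȳᵢ | A·x̄ᵢ | A·ȳᵢ
plate | 55100.00 | 145.00 | 95.00 | 7989500.00 | 5234500.00
hole | -1134.11 | 140.00 | 113.00 | -158776.09 | -128154.99
Σ | 53965.89 |  |  | 7830723.91 | 5106345.01
x̄ = 7830723.91 / 53965.89 = 145.11 in
ȳ = 5106345.01 / 53965.89 = 94.62 in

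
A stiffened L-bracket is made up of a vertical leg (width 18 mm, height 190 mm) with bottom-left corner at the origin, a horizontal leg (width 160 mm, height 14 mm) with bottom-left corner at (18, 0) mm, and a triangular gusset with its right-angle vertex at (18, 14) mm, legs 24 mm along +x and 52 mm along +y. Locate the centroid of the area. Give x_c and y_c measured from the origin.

vertical leg: A = 18 × 190 = 3420.00, centroid at (9.00, 95.00).
horizontal leg: A = 160 × 14 = 2240.00, centroid at (98.00, 7.00).
gusset: A = ½·24·52 = 624.00, centroid at (26.00, 31.33).
ΣA = 6284.00 mm²
ΣAx_c = (3420.00)(9.00) + (2240.00)(98.00) + (624.00)(26.00) = 266524.00 mm³
ΣAy_c = (3420.00)(95.00) + (2240.00)(7.00) + (624.00)(31.33) = 360132.00 mm³
x_c = 266524.00 / 6284.00 = 42.41 mm
y_c = 360132.00 / 6284.00 = 57.31 mm

x_c = 42.41 mm, y_c = 57.31 mm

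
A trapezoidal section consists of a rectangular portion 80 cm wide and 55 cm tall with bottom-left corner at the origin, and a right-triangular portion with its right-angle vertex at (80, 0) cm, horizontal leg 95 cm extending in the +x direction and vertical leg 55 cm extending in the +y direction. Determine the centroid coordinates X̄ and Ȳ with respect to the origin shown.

X̄ = 66.70 cm, Ȳ = 24.08 cm

rectangular portion: A = 80 × 55 = 4400.00, centroid at (40.00, 27.50).
triangular portion: A = ½·95·55 = 2612.50, centroid at (111.67, 18.33).
ΣA = 7012.50 cm², ΣAX̄ = 467729.17 cm³, ΣAȲ = 168895.83 cm³.
X̄ = 467729.17/7012.50 = 66.70 cm; Ȳ = 168895.83/7012.50 = 24.08 cm.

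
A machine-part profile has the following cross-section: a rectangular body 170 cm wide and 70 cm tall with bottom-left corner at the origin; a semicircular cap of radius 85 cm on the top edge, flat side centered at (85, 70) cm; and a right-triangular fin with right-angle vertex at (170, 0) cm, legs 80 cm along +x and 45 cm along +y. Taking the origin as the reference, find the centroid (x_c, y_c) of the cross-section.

x_c = 93.02 cm, y_c = 65.76 cm

rectangular body: A = 170 × 70 = 11900.00, centroid at (85.00, 35.00).
semicircular top: A = ½π·85² = 11349.00, centroid at (85.00, 106.08).
triangular fin: A = ½·80·45 = 1800.00, centroid at (196.67, 15.00).
ΣA = 25049.00 cm²
ΣAx_c = (11900.00)(85.00) + (11349.00)(85.00) + (1800.00)(196.67) = 2330165.29 cm³
ΣAy_c = (11900.00)(35.00) + (11349.00)(106.08) + (1800.00)(15.00) = 1647346.91 cm³
x_c = 2330165.29 / 25049.00 = 93.02 cm
y_c = 1647346.91 / 25049.00 = 65.76 cm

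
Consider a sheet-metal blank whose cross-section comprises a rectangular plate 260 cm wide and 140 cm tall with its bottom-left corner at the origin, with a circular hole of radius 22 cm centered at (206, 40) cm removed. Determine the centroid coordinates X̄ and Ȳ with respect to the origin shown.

Part | A | x̄ᵢ | ȳᵢ | A·x̄ᵢ | A·ȳᵢ
plate | 36400.00 | 130.00 | 70.00 | 4732000.00 | 2548000.00
hole | -1520.53 | 206.00 | 40.00 | -313229.35 | -60821.23
Σ | 34879.47 |  |  | 4418770.65 | 2487178.77
X̄ = 4418770.65 / 34879.47 = 126.69 cm
Ȳ = 2487178.77 / 34879.47 = 71.31 cm

X̄ = 126.69 cm, Ȳ = 71.31 cm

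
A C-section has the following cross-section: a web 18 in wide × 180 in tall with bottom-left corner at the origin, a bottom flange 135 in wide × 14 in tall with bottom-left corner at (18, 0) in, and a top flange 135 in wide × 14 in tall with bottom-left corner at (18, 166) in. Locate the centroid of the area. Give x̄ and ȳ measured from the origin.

x̄ = 50.19 in, ȳ = 90.00 in

web: A = 18 × 180 = 3240.00, centroid at (9.00, 90.00).
bottom flange: A = 135 × 14 = 1890.00, centroid at (85.50, 7.00).
top flange: A = 135 × 14 = 1890.00, centroid at (85.50, 173.00).
ΣA = 7020.00 in²
ΣAx̄ = (3240.00)(9.00) + (1890.00)(85.50) + (1890.00)(85.50) = 352350.00 in³
ΣAȳ = (3240.00)(90.00) + (1890.00)(7.00) + (1890.00)(173.00) = 631800.00 in³
x̄ = 352350.00 / 7020.00 = 50.19 in
ȳ = 631800.00 / 7020.00 = 90.00 in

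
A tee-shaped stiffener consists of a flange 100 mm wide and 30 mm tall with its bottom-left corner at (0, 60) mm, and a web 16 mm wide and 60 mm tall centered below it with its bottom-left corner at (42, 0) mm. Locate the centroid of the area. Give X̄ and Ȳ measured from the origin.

X̄ = 50.00 mm, Ȳ = 64.09 mm

web: A = 16 × 60 = 960.00, centroid at (50.00, 30.00).
flange: A = 100 × 30 = 3000.00, centroid at (50.00, 75.00).
ΣA = 3960.00 mm², ΣAX̄ = 198000.00 mm³, ΣAȲ = 253800.00 mm³.
X̄ = 198000.00/3960.00 = 50.00 mm; Ȳ = 253800.00/3960.00 = 64.09 mm.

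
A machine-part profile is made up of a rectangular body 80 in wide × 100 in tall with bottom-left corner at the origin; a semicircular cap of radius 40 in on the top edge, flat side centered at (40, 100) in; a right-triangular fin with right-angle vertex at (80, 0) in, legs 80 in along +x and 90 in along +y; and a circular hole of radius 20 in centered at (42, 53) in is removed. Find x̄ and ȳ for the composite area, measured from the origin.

x̄ = 58.47 in, ȳ = 57.20 in

rectangular body: A = 80 × 100 = 8000.00, centroid at (40.00, 50.00).
semicircular top: A = ½π·40² = 2513.27, centroid at (40.00, 116.98).
triangular fin: A = ½·80·90 = 3600.00, centroid at (106.67, 30.00).
hole: A = −π·20² = -1256.64, centroid at (42.00, 53.00).
ΣA = 12856.64 in², ΣAx̄ = 751752.21 in³, ΣAȳ = 735392.31 in³.
x̄ = 751752.21/12856.64 = 58.47 in; ȳ = 735392.31/12856.64 = 57.20 in.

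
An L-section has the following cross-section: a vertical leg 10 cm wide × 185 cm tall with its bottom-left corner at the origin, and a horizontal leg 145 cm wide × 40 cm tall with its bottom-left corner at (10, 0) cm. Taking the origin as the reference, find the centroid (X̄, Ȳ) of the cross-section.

vertical leg: A = 10 × 185 = 1850.00, centroid at (5.00, 92.50).
horizontal leg: A = 145 × 40 = 5800.00, centroid at (82.50, 20.00).
ΣA = 7650.00 cm²
ΣAX̄ = (1850.00)(5.00) + (5800.00)(82.50) = 487750.00 cm³
ΣAȲ = (1850.00)(92.50) + (5800.00)(20.00) = 287125.00 cm³
X̄ = 487750.00 / 7650.00 = 63.76 cm
Ȳ = 287125.00 / 7650.00 = 37.53 cm

X̄ = 63.76 cm, Ȳ = 37.53 cm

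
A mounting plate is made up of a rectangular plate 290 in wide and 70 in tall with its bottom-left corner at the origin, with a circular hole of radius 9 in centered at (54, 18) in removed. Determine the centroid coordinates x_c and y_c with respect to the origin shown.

x_c = 146.16 in, y_c = 35.22 in

plate: A = 290 × 70 = 20300.00, centroid at (145.00, 35.00).
hole: A = −π·9² = -254.47, centroid at (54.00, 18.00).
ΣA = 20045.53 in², ΣAx_c = 2929758.67 in³, ΣAy_c = 705919.56 in³.
x_c = 2929758.67/20045.53 = 146.16 in; y_c = 705919.56/20045.53 = 35.22 in.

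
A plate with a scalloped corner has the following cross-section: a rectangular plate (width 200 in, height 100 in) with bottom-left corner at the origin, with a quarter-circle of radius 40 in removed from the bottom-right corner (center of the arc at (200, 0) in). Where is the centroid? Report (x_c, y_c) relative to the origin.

plate: A = 200 × 100 = 20000.00, centroid at (100.00, 50.00).
removed quarter-circle: A = −¼π·40² = -1256.64, centroid at (183.02, 16.98).
ΣA = 18743.36 in²
ΣAx_c = (20000.00)(100.00) + (-1256.64)(183.02) = 1770005.92 in³
ΣAy_c = (20000.00)(50.00) + (-1256.64)(16.98) = 978666.67 in³
x_c = 1770005.92 / 18743.36 = 94.43 in
y_c = 978666.67 / 18743.36 = 52.21 in

x_c = 94.43 in, y_c = 52.21 in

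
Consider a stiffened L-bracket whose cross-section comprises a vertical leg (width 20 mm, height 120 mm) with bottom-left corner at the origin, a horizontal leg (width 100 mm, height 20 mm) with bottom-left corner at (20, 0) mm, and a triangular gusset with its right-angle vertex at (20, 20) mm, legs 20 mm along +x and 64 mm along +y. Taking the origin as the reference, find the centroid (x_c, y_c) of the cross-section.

x_c = 35.93 mm, y_c = 37.79 mm

vertical leg: A = 20 × 120 = 2400.00, centroid at (10.00, 60.00).
horizontal leg: A = 100 × 20 = 2000.00, centroid at (70.00, 10.00).
gusset: A = ½·20·64 = 640.00, centroid at (26.67, 41.33).
ΣA = 5040.00 mm²
ΣAx_c = (2400.00)(10.00) + (2000.00)(70.00) + (640.00)(26.67) = 181066.67 mm³
ΣAy_c = (2400.00)(60.00) + (2000.00)(10.00) + (640.00)(41.33) = 190453.33 mm³
x_c = 181066.67 / 5040.00 = 35.93 mm
y_c = 190453.33 / 5040.00 = 37.79 mm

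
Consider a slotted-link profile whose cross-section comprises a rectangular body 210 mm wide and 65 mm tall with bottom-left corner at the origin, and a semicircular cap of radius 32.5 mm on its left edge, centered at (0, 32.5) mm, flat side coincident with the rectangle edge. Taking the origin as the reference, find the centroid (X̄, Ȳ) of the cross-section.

X̄ = 92.13 mm, Ȳ = 32.50 mm

Part | A | x̄ᵢ | ȳᵢ | A·x̄ᵢ | A·ȳᵢ
rectangular body | 13650.00 | 105.00 | 32.50 | 1433250.00 | 443625.00
semicircular end | 1659.15 | -13.79 | 32.50 | -22885.42 | 53922.49
Σ | 15309.15 |  |  | 1410364.58 | 497547.49
X̄ = 1410364.58 / 15309.15 = 92.13 mm
Ȳ = 497547.49 / 15309.15 = 32.50 mm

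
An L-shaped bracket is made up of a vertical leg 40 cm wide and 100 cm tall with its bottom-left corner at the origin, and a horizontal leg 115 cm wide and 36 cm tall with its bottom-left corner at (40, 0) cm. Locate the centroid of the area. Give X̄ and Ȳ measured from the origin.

Part | A | x̄ᵢ | ȳᵢ | A·x̄ᵢ | A·ȳᵢ
vertical leg | 4000.00 | 20.00 | 50.00 | 80000.00 | 200000.00
horizontal leg | 4140.00 | 97.50 | 18.00 | 403650.00 | 74520.00
Σ | 8140.00 |  |  | 483650.00 | 274520.00
X̄ = 483650.00 / 8140.00 = 59.42 cm
Ȳ = 274520.00 / 8140.00 = 33.72 cm

X̄ = 59.42 cm, Ȳ = 33.72 cm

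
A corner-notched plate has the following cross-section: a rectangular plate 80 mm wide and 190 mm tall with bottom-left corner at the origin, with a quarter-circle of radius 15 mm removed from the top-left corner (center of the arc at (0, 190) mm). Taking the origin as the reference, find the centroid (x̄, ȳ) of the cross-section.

Part | A | x̄ᵢ | ȳᵢ | A·x̄ᵢ | A·ȳᵢ
plate | 15200.00 | 40.00 | 95.00 | 608000.00 | 1444000.00
removed quarter-circle | -176.71 | 6.37 | 183.63 | -1125.00 | -32450.77
Σ | 15023.29 |  |  | 606875.00 | 1411549.23
x̄ = 606875.00 / 15023.29 = 40.40 mm
ȳ = 1411549.23 / 15023.29 = 93.96 mm

x̄ = 40.40 mm, ȳ = 93.96 mm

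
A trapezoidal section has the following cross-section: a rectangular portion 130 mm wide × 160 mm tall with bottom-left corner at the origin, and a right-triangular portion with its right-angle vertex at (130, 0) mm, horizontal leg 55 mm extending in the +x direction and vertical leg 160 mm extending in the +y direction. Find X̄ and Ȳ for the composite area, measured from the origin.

X̄ = 79.55 mm, Ȳ = 75.34 mm

Part | A | x̄ᵢ | ȳᵢ | A·x̄ᵢ | A·ȳᵢ
rectangular portion | 20800.00 | 65.00 | 80.00 | 1352000.00 | 1664000.00
triangular portion | 4400.00 | 148.33 | 53.33 | 652666.67 | 234666.67
Σ | 25200.00 |  |  | 2004666.67 | 1898666.67
X̄ = 2004666.67 / 25200.00 = 79.55 mm
Ȳ = 1898666.67 / 25200.00 = 75.34 mm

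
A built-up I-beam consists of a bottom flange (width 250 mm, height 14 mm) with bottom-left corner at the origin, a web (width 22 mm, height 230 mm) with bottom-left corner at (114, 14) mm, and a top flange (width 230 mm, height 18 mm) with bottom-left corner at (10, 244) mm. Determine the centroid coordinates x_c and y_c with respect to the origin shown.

Part | A | x̄ᵢ | ȳᵢ | A·x̄ᵢ | A·ȳᵢ
bottom flange | 3500.00 | 125.00 | 7.00 | 437500.00 | 24500.00
web | 5060.00 | 125.00 | 129.00 | 632500.00 | 652740.00
top flange | 4140.00 | 125.00 | 253.00 | 517500.00 | 1047420.00
Σ | 12700.00 |  |  | 1587500.00 | 1724660.00
x_c = 1587500.00 / 12700.00 = 125.00 mm
y_c = 1724660.00 / 12700.00 = 135.80 mm

x_c = 125.00 mm, y_c = 135.80 mm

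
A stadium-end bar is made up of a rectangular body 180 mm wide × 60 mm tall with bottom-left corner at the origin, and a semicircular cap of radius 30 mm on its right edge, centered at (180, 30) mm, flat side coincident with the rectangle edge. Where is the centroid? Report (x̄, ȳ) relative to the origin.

rectangular body: A = 180 × 60 = 10800.00, centroid at (90.00, 30.00).
semicircular end: A = ½π·30² = 1413.72, centroid at (192.73, 30.00).
ΣA = 12213.72 mm²
ΣAx̄ = (10800.00)(90.00) + (1413.72)(192.73) = 1244469.00 mm³
ΣAȳ = (10800.00)(30.00) + (1413.72)(30.00) = 366411.50 mm³
x̄ = 1244469.00 / 12213.72 = 101.89 mm
ȳ = 366411.50 / 12213.72 = 30.00 mm

x̄ = 101.89 mm, ȳ = 30.00 mm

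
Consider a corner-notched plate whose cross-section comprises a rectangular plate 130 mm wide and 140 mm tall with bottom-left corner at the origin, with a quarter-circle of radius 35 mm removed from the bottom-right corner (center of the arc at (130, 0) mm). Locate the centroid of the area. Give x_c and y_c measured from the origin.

plate: A = 130 × 140 = 18200.00, centroid at (65.00, 70.00).
removed quarter-circle: A = −¼π·35² = -962.11, centroid at (115.15, 14.85).
ΣA = 17237.89 mm²
ΣAx_c = (18200.00)(65.00) + (-962.11)(115.15) = 1072217.01 mm³
ΣAy_c = (18200.00)(70.00) + (-962.11)(14.85) = 1259708.33 mm³
x_c = 1072217.01 / 17237.89 = 62.20 mm
y_c = 1259708.33 / 17237.89 = 73.08 mm

x_c = 62.20 mm, y_c = 73.08 mm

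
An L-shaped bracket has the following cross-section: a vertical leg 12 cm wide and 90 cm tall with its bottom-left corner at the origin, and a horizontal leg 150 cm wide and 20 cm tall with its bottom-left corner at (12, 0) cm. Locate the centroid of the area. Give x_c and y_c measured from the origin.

x_c = 65.56 cm, y_c = 19.26 cm

vertical leg: A = 12 × 90 = 1080.00, centroid at (6.00, 45.00).
horizontal leg: A = 150 × 20 = 3000.00, centroid at (87.00, 10.00).
ΣA = 4080.00 cm²
ΣAx_c = (1080.00)(6.00) + (3000.00)(87.00) = 267480.00 cm³
ΣAy_c = (1080.00)(45.00) + (3000.00)(10.00) = 78600.00 cm³
x_c = 267480.00 / 4080.00 = 65.56 cm
y_c = 78600.00 / 4080.00 = 19.26 cm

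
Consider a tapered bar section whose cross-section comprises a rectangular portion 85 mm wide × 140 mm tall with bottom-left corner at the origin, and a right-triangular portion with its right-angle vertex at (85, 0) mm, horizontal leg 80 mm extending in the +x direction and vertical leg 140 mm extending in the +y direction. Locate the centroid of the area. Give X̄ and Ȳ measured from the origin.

X̄ = 64.63 mm, Ȳ = 62.53 mm

rectangular portion: A = 85 × 140 = 11900.00, centroid at (42.50, 70.00).
triangular portion: A = ½·80·140 = 5600.00, centroid at (111.67, 46.67).
ΣA = 17500.00 mm²
ΣAX̄ = (11900.00)(42.50) + (5600.00)(111.67) = 1131083.33 mm³
ΣAȲ = (11900.00)(70.00) + (5600.00)(46.67) = 1094333.33 mm³
X̄ = 1131083.33 / 17500.00 = 64.63 mm
Ȳ = 1094333.33 / 17500.00 = 62.53 mm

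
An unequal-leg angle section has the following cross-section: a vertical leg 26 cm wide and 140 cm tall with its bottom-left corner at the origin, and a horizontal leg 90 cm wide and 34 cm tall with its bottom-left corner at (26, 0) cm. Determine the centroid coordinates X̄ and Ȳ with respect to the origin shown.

X̄ = 39.49 cm, Ȳ = 45.79 cm

vertical leg: A = 26 × 140 = 3640.00, centroid at (13.00, 70.00).
horizontal leg: A = 90 × 34 = 3060.00, centroid at (71.00, 17.00).
ΣA = 6700.00 cm², ΣAX̄ = 264580.00 cm³, ΣAȲ = 306820.00 cm³.
X̄ = 264580.00/6700.00 = 39.49 cm; Ȳ = 306820.00/6700.00 = 45.79 cm.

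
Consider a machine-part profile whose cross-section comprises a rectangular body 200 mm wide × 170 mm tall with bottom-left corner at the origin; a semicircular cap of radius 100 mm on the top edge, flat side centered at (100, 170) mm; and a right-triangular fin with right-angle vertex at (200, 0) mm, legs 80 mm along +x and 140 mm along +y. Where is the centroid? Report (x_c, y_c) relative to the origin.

Part | A | x̄ᵢ | ȳᵢ | A·x̄ᵢ | A·ȳᵢ
rectangular body | 34000.00 | 100.00 | 85.00 | 3400000.00 | 2890000.00
semicircular top | 15707.96 | 100.00 | 212.44 | 1570796.33 | 3337020.42
triangular fin | 5600.00 | 226.67 | 46.67 | 1269333.33 | 261333.33
Σ | 55307.96 |  |  | 6240129.66 | 6488353.76
x_c = 6240129.66 / 55307.96 = 112.83 mm
y_c = 6488353.76 / 55307.96 = 117.31 mm

x_c = 112.83 mm, y_c = 117.31 mm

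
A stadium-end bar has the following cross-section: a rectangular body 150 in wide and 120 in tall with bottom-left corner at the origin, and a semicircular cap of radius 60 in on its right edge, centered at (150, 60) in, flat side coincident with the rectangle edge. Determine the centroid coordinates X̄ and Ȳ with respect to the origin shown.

X̄ = 99.02 in, Ȳ = 60.00 in

rectangular body: A = 150 × 120 = 18000.00, centroid at (75.00, 60.00).
semicircular end: A = ½π·60² = 5654.87, centroid at (175.46, 60.00).
ΣA = 23654.87 in², ΣAX̄ = 2342230.02 in³, ΣAȲ = 1419292.01 in³.
X̄ = 2342230.02/23654.87 = 99.02 in; Ȳ = 1419292.01/23654.87 = 60.00 in.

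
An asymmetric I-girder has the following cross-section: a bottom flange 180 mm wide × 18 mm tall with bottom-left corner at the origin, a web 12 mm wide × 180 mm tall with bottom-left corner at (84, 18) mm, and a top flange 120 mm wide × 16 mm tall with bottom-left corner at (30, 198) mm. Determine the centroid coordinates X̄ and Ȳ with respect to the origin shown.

X̄ = 90.00 mm, Ȳ = 89.89 mm

bottom flange: A = 180 × 18 = 3240.00, centroid at (90.00, 9.00).
web: A = 12 × 180 = 2160.00, centroid at (90.00, 108.00).
top flange: A = 120 × 16 = 1920.00, centroid at (90.00, 206.00).
ΣA = 7320.00 mm²
ΣAX̄ = (3240.00)(90.00) + (2160.00)(90.00) + (1920.00)(90.00) = 658800.00 mm³
ΣAȲ = (3240.00)(9.00) + (2160.00)(108.00) + (1920.00)(206.00) = 657960.00 mm³
X̄ = 658800.00 / 7320.00 = 90.00 mm
Ȳ = 657960.00 / 7320.00 = 89.89 mm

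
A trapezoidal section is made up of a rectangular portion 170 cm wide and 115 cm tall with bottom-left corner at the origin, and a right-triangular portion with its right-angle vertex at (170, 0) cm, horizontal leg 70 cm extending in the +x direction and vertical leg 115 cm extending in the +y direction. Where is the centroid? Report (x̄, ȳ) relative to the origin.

x̄ = 103.50 cm, ȳ = 54.23 cm

Part | A | x̄ᵢ | ȳᵢ | A·x̄ᵢ | A·ȳᵢ
rectangular portion | 19550.00 | 85.00 | 57.50 | 1661750.00 | 1124125.00
triangular portion | 4025.00 | 193.33 | 38.33 | 778166.67 | 154291.67
Σ | 23575.00 |  |  | 2439916.67 | 1278416.67
x̄ = 2439916.67 / 23575.00 = 103.50 cm
ȳ = 1278416.67 / 23575.00 = 54.23 cm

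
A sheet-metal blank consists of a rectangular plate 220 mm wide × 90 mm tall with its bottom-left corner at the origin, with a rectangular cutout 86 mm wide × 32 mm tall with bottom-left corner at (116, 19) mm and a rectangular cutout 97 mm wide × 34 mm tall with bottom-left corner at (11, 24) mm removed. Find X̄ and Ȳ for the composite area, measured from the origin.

plate: A = 220 × 90 = 19800.00, centroid at (110.00, 45.00).
hole 1: A = −(86 × 32) = -2752.00, centroid at (159.00, 35.00).
hole 2: A = −(97 × 34) = -3298.00, centroid at (59.50, 41.00).
ΣA = 13750.00 mm²
ΣAX̄ = (19800.00)(110.00) + (-2752.00)(159.00) + (-3298.00)(59.50) = 1544201.00 mm³
ΣAȲ = (19800.00)(45.00) + (-2752.00)(35.00) + (-3298.00)(41.00) = 659462.00 mm³
X̄ = 1544201.00 / 13750.00 = 112.31 mm
Ȳ = 659462.00 / 13750.00 = 47.96 mm

X̄ = 112.31 mm, Ȳ = 47.96 mm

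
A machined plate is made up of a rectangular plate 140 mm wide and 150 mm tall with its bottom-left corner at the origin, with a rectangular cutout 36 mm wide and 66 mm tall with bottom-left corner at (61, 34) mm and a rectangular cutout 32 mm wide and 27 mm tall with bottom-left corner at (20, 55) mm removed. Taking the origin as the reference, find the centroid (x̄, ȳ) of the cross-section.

x̄ = 70.45 mm, ȳ = 76.39 mm

plate: A = 140 × 150 = 21000.00, centroid at (70.00, 75.00).
hole 1: A = −(36 × 66) = -2376.00, centroid at (79.00, 67.00).
hole 2: A = −(32 × 27) = -864.00, centroid at (36.00, 68.50).
ΣA = 17760.00 mm², ΣAx̄ = 1251192.00 mm³, ΣAȳ = 1356624.00 mm³.
x̄ = 1251192.00/17760.00 = 70.45 mm; ȳ = 1356624.00/17760.00 = 76.39 mm.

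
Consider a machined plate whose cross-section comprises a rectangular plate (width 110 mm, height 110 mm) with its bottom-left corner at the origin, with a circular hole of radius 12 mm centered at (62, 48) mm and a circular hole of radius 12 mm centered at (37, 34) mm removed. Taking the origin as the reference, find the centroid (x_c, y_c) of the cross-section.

Part | A | x̄ᵢ | ȳᵢ | A·x̄ᵢ | A·ȳᵢ
plate | 12100.00 | 55.00 | 55.00 | 665500.00 | 665500.00
hole 1 | -452.39 | 62.00 | 48.00 | -28048.14 | -21714.69
hole 2 | -452.39 | 37.00 | 34.00 | -16738.41 | -15381.24
Σ | 11195.22 |  |  | 620713.46 | 628404.07
x_c = 620713.46 / 11195.22 = 55.44 mm
y_c = 628404.07 / 11195.22 = 56.13 mm

x_c = 55.44 mm, y_c = 56.13 mm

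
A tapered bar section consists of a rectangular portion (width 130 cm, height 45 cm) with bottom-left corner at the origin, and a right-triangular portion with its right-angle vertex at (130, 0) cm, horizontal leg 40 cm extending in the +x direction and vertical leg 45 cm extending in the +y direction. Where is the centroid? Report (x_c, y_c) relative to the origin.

rectangular portion: A = 130 × 45 = 5850.00, centroid at (65.00, 22.50).
triangular portion: A = ½·40·45 = 900.00, centroid at (143.33, 15.00).
ΣA = 6750.00 cm², ΣAx_c = 509250.00 cm³, ΣAy_c = 145125.00 cm³.
x_c = 509250.00/6750.00 = 75.44 cm; y_c = 145125.00/6750.00 = 21.50 cm.

x_c = 75.44 cm, y_c = 21.50 cm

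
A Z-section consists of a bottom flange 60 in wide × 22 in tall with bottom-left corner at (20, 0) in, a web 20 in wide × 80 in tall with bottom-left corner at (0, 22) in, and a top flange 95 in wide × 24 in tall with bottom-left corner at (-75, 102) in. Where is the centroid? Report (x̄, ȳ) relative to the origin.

bottom flange: A = 60 × 22 = 1320.00, centroid at (50.00, 11.00).
web: A = 20 × 80 = 1600.00, centroid at (10.00, 62.00).
top flange: A = 95 × 24 = 2280.00, centroid at (-27.50, 114.00).
ΣA = 5200.00 in²
ΣAx̄ = (1320.00)(50.00) + (1600.00)(10.00) + (2280.00)(-27.50) = 19300.00 in³
ΣAȳ = (1320.00)(11.00) + (1600.00)(62.00) + (2280.00)(114.00) = 373640.00 in³
x̄ = 19300.00 / 5200.00 = 3.71 in
ȳ = 373640.00 / 5200.00 = 71.85 in

x̄ = 3.71 in, ȳ = 71.85 in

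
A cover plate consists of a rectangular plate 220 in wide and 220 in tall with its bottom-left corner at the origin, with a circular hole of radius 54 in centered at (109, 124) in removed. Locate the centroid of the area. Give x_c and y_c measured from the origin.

Part | A | x̄ᵢ | ȳᵢ | A·x̄ᵢ | A·ȳᵢ
plate | 48400.00 | 110.00 | 110.00 | 5324000.00 | 5324000.00
hole | -9160.88 | 109.00 | 124.00 | -998536.38 | -1135949.64
Σ | 39239.12 |  |  | 4325463.62 | 4188050.36
x_c = 4325463.62 / 39239.12 = 110.23 in
y_c = 4188050.36 / 39239.12 = 106.73 in

x_c = 110.23 in, y_c = 106.73 in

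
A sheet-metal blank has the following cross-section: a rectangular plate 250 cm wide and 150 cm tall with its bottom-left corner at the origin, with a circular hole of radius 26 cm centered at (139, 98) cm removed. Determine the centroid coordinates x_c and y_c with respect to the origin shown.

Part | A | x̄ᵢ | ȳᵢ | A·x̄ᵢ | A·ȳᵢ
plate | 37500.00 | 125.00 | 75.00 | 4687500.00 | 2812500.00
hole | -2123.72 | 139.00 | 98.00 | -295196.61 | -208124.23
Σ | 35376.28 |  |  | 4392303.39 | 2604375.77
x_c = 4392303.39 / 35376.28 = 124.16 cm
y_c = 2604375.77 / 35376.28 = 73.62 cm

x_c = 124.16 cm, y_c = 73.62 cm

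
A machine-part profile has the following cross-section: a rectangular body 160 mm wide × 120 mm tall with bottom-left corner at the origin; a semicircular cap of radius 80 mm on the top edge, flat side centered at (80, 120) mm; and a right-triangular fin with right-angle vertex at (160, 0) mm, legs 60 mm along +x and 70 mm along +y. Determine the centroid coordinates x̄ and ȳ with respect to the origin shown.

rectangular body: A = 160 × 120 = 19200.00, centroid at (80.00, 60.00).
semicircular top: A = ½π·80² = 10053.10, centroid at (80.00, 153.95).
triangular fin: A = ½·60·70 = 2100.00, centroid at (180.00, 23.33).
ΣA = 31353.10 mm², ΣAx̄ = 2718247.72 mm³, ΣAȳ = 2748704.91 mm³.
x̄ = 2718247.72/31353.10 = 86.70 mm; ȳ = 2748704.91/31353.10 = 87.67 mm.

x̄ = 86.70 mm, ȳ = 87.67 mm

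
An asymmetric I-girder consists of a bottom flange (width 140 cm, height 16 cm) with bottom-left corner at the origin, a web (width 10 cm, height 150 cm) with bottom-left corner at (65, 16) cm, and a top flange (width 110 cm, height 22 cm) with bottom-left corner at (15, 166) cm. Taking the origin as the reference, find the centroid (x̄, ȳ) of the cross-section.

bottom flange: A = 140 × 16 = 2240.00, centroid at (70.00, 8.00).
web: A = 10 × 150 = 1500.00, centroid at (70.00, 91.00).
top flange: A = 110 × 22 = 2420.00, centroid at (70.00, 177.00).
ΣA = 6160.00 cm²
ΣAx̄ = (2240.00)(70.00) + (1500.00)(70.00) + (2420.00)(70.00) = 431200.00 cm³
ΣAȳ = (2240.00)(8.00) + (1500.00)(91.00) + (2420.00)(177.00) = 582760.00 cm³
x̄ = 431200.00 / 6160.00 = 70.00 cm
ȳ = 582760.00 / 6160.00 = 94.60 cm

x̄ = 70.00 cm, ȳ = 94.60 cm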